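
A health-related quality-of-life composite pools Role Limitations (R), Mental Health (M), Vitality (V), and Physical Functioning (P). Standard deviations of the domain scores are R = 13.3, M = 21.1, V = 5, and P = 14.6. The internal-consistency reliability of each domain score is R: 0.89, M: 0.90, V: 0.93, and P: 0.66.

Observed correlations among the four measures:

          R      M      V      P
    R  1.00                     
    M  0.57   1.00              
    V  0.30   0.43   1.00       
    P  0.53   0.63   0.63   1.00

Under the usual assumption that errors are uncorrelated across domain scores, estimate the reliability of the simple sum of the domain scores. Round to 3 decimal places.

0.931

Var(R+M+V+P) = 13.3² + 21.1² + 5² + 14.6² + 2·[13.3·21.1·0.57 + 13.3·5·0.30 + 13.3·14.6·0.53 + 21.1·5·0.43 + 21.1·14.6·0.63 + 5·14.6·0.63] = 860.26 + 1136.51 = 1996.77.
Under uncorrelated errors the observed covariances equal the true-score covariances, so only the own-variance terms attenuate.
True-score variance = [13.3²·0.89 + 21.1²·0.90 + 5²·0.93 + 14.6²·0.66] + 1136.51 = 722.057 + 1136.51 = 1858.57.
Reliability = 1858.57 / 1996.77 = 0.931.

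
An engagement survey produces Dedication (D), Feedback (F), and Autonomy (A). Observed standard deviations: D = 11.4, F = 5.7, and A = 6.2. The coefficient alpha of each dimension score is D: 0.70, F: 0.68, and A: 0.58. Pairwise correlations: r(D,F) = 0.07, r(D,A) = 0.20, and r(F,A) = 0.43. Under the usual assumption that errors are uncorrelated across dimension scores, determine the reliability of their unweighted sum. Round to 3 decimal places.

Var(D+F+A) = 11.4² + 5.7² + 6.2² + 2·[11.4·5.7·0.07 + 11.4·6.2·0.20 + 5.7·6.2·0.43] = 200.89 + 67.7616 = 268.652.
Under uncorrelated errors the observed covariances equal the true-score covariances, so only the own-variance terms attenuate.
True-score variance = [11.4²·0.70 + 5.7²·0.68 + 6.2²·0.58] + 67.7616 = 135.36 + 67.7616 = 203.122.
Reliability = 203.122 / 268.652 = 0.756.

0.756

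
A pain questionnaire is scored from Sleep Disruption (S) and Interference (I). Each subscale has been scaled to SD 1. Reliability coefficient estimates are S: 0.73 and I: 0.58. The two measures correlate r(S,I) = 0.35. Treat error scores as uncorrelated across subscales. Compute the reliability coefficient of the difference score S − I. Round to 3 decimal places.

0.469

Var(S−I) = 1 + 1 − 2·0.35 = 2 − 0.7 = 1.3.
Because errors are independent across components, Cov(Tᵢ,Tⱼ) = Cov(Xᵢ,Xⱼ); the off-diagonal part of the true-score variance is the same as above.
True-score variance = [0.73 + 0.58] − 0.7 = 1.31 − 0.7 = 0.61.
Reliability = 0.61 / 1.3 = 0.469.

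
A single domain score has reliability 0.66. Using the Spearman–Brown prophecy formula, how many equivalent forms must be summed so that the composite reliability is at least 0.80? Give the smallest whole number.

3

k ≥ ρ*(1−ρ₁)/(ρ₁(1−ρ*)) = 0.80·0.34 / (0.66·0.20) = 2.061.
Smallest integer k = 3.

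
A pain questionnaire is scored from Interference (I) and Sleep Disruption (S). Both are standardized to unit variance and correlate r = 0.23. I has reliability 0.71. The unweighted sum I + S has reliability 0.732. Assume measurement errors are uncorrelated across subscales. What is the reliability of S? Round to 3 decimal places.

0.631

Var(I+S) = 2 + 2·0.23 = 2.460.
True-score variance = ρ_I + ρ_S + 2·0.23, so 0.732 = (0.71 + ρ_S + 0.46) / 2.460.
ρ_S = 0.732·2.460 − 0.71 − 0.46 = 0.631.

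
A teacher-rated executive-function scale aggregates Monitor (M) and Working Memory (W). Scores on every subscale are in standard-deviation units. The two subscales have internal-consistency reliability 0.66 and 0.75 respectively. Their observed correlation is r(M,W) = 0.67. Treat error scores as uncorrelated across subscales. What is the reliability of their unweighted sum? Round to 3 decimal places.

Var(M+W) = 2 + 2·[0.67] = 2 + 1.34 = 3.34.
With uncorrelated errors the cross-covariances are all true-score covariance, so they carry over unchanged; only the diagonal terms shrink to ρᵢσᵢ².
True-score variance = [0.66 + 0.75] + 1.34 = 1.41 + 1.34 = 2.75.
Reliability = 2.75 / 3.34 = 0.823.

0.823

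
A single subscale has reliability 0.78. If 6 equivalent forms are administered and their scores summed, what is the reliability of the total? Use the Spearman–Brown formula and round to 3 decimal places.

ρ_k = kρ / (1 + (k−1)ρ) = 6·0.78 / (1 + 5·0.78) = 4.680 / 4.900 = 0.955.

0.955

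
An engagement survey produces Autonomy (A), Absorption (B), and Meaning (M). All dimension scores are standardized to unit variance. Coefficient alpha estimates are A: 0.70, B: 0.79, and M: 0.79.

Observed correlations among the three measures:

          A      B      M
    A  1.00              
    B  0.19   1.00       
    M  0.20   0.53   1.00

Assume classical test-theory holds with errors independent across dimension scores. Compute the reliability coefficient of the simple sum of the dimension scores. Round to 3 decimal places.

Var(A+B+M) = 3 + 2·[0.19 + 0.20 + 0.53] = 3 + 1.84 = 4.84.
Under uncorrelated errors the observed covariances equal the true-score covariances, so only the own-variance terms attenuate.
True-score variance = [0.70 + 0.79 + 0.79] + 1.84 = 2.28 + 1.84 = 4.12.
Reliability = 4.12 / 4.84 = 0.851.

0.851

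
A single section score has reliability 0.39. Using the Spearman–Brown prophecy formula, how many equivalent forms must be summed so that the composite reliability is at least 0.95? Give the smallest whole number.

k ≥ ρ*(1−ρ₁)/(ρ₁(1−ρ*)) = 0.95·0.61 / (0.39·0.05) = 29.718.
Smallest integer k = 30.

30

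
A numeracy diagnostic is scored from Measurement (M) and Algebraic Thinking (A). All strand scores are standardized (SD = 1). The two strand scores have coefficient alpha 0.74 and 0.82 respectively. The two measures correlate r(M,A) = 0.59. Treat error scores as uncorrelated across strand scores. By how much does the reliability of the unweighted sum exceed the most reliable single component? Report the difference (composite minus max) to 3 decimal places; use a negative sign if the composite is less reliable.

0.042

Var(sum) = 2 + 1.18 = 3.18; true-score variance = 1.56 + 1.18 = 2.74; composite reliability = 0.8616.
Max component reliability = 0.8200.
Difference = 0.8616 − 0.8200 = 0.042.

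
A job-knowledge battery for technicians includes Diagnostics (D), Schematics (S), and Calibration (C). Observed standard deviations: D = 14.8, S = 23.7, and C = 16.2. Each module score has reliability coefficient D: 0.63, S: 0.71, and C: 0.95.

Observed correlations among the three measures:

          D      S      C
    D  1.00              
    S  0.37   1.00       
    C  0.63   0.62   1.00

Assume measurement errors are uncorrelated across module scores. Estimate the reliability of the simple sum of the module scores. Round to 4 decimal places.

0.8765

Var(D+S+C) = 14.8² + 23.7² + 16.2² + 2·[14.8·23.7·0.37 + 14.8·16.2·0.63 + 23.7·16.2·0.62] = 1043.17 + 1037.75 = 2080.92.
With uncorrelated errors the cross-covariances are all true-score covariance, so they carry over unchanged; only the diagonal terms shrink to ρᵢσᵢ².
True-score variance = [14.8²·0.63 + 23.7²·0.71 + 16.2²·0.95] + 1037.75 = 786.113 + 1037.75 = 1823.86.
Reliability = 1823.86 / 2080.92 = 0.8765.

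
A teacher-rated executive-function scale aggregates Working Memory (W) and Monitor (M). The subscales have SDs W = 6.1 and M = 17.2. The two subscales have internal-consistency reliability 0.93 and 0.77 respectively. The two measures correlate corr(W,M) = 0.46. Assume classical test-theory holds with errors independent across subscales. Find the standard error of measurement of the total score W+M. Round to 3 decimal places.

8.405

Var(total) = 333.05 + 96.5264 = 429.576.
True-score variance = 262.402 + 96.5264 = 358.928, so reliability = 0.8355.
Error variance = 429.576 − 358.928 = 70.6479; SEM = √70.6479 = 8.405.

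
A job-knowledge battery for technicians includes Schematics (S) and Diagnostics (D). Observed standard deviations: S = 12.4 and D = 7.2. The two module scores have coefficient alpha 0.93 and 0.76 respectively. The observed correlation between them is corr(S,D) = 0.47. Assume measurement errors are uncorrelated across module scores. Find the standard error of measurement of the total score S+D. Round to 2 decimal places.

Var(total) = 205.6 + 83.9232 = 289.523.
True-score variance = 182.395 + 83.9232 = 266.318, so reliability = 0.9199.
Error variance = 289.523 − 266.318 = 23.2048; SEM = √23.2048 = 4.82.

4.82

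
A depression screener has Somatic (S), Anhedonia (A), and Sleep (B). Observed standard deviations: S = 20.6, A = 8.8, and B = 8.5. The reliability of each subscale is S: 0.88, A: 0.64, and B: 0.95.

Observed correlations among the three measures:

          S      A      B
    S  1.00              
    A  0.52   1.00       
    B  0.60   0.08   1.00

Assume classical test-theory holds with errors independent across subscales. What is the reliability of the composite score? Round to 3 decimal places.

Var(S+A+B) = 20.6² + 8.8² + 8.5² + 2·[20.6·8.8·0.52 + 20.6·8.5·0.60 + 8.8·8.5·0.08] = 574.05 + 410.619 = 984.669.
Under uncorrelated errors the observed covariances equal the true-score covariances, so only the own-variance terms attenuate.
True-score variance = [20.6²·0.88 + 8.8²·0.64 + 8.5²·0.95] + 410.619 = 491.636 + 410.619 = 902.255.
Reliability = 902.255 / 984.669 = 0.916.

0.916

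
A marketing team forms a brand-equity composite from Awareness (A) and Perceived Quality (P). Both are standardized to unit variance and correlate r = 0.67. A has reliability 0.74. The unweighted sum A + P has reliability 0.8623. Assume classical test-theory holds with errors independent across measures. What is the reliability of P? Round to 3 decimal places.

Var(A+P) = 2 + 2·0.67 = 3.340.
True-score variance = ρ_A + ρ_P + 2·0.67, so 0.8623 = (0.74 + ρ_P + 1.34) / 3.340.
ρ_P = 0.8623·3.340 − 0.74 − 1.34 = 0.800.

0.800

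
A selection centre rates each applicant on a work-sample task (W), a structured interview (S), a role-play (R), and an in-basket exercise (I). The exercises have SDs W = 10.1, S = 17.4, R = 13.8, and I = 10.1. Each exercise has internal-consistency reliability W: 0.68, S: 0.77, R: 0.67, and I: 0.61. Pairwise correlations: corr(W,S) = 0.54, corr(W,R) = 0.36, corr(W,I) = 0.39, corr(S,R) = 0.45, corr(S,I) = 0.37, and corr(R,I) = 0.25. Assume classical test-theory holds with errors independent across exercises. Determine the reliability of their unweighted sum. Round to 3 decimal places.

Var(W+S+R+I) = 10.1² + 17.4² + 13.8² + 10.1² + 2·[10.1·17.4·0.54 + 10.1·13.8·0.36 + 10.1·10.1·0.39 + 17.4·13.8·0.45 + 17.4·10.1·0.37 + 13.8·10.1·0.25] = 697.22 + 785.566 = 1482.79.
With uncorrelated errors the cross-covariances are all true-score covariance, so they carry over unchanged; only the diagonal terms shrink to ρᵢσᵢ².
True-score variance = [10.1²·0.68 + 17.4²·0.77 + 13.8²·0.67 + 10.1²·0.61] + 785.566 = 492.313 + 785.566 = 1277.88.
Reliability = 1277.88 / 1482.79 = 0.862.

0.862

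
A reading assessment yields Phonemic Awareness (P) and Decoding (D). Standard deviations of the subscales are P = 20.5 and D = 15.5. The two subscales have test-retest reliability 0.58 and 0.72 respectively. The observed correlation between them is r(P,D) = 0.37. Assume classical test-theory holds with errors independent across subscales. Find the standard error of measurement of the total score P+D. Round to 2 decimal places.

Var(total) = 660.5 + 235.135 = 895.635.
True-score variance = 416.725 + 235.135 = 651.86, so reliability = 0.7278.
Error variance = 895.635 − 651.86 = 243.775; SEM = √243.775 = 15.61.

15.61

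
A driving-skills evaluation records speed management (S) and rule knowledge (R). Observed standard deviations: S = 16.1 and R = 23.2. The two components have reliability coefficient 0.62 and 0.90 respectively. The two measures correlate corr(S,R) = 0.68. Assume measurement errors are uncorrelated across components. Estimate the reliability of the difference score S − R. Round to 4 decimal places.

0.4738

Var(S−R) = 16.1² + 23.2² − 2·16.1·23.2·0.68 = 797.45 − 507.987 = 289.463.
Under uncorrelated errors the observed covariances equal the true-score covariances, so only the own-variance terms attenuate.
True-score variance = [16.1²·0.62 + 23.2²·0.90] − 507.987 = 645.126 − 507.987 = 137.139.
Reliability = 137.139 / 289.463 = 0.4738.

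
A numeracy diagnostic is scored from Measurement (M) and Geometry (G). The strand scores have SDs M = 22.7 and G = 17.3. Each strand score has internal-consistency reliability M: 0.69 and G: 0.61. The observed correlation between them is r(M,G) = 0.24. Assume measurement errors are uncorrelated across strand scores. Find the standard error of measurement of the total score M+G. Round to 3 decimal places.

Var(total) = 814.58 + 188.501 = 1003.08.
True-score variance = 538.117 + 188.501 = 726.618, so reliability = 0.7244.
Error variance = 1003.08 − 726.618 = 276.463; SEM = √276.463 = 16.627.

16.627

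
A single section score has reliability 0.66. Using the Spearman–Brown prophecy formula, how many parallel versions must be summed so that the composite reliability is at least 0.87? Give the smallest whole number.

4

k ≥ ρ*(1−ρ₁)/(ρ₁(1−ρ*)) = 0.87·0.34 / (0.66·0.13) = 3.448.
Smallest integer k = 4.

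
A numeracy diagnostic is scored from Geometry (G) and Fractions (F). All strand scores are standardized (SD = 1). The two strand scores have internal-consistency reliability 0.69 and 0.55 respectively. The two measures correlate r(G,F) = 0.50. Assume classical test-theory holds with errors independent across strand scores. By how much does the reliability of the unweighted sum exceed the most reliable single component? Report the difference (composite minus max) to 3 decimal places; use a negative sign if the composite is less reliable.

0.057

Var(sum) = 2 + 1 = 3; true-score variance = 1.24 + 1 = 2.24; composite reliability = 0.7467.
Max component reliability = 0.6900.
Difference = 0.7467 − 0.6900 = 0.057.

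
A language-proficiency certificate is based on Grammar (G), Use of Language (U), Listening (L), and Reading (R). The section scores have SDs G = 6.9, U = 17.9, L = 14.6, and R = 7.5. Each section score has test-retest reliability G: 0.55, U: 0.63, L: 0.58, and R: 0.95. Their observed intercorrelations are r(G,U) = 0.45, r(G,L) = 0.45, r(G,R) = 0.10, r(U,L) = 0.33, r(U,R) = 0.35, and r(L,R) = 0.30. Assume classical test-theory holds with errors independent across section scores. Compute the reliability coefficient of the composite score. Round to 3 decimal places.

Var(G+U+L+R) = 6.9² + 17.9² + 14.6² + 7.5² + 2·[6.9·17.9·0.45 + 6.9·14.6·0.45 + 6.9·7.5·0.10 + 17.9·14.6·0.33 + 17.9·7.5·0.35 + 14.6·7.5·0.30] = 637.43 + 544.334 = 1181.76.
Because errors are independent across components, Cov(Tᵢ,Tⱼ) = Cov(Xᵢ,Xⱼ); the off-diagonal part of the true-score variance is the same as above.
True-score variance = [6.9²·0.55 + 17.9²·0.63 + 14.6²·0.58 + 7.5²·0.95] + 544.334 = 405.114 + 544.334 = 949.449.
Reliability = 949.449 / 1181.76 = 0.803.

0.803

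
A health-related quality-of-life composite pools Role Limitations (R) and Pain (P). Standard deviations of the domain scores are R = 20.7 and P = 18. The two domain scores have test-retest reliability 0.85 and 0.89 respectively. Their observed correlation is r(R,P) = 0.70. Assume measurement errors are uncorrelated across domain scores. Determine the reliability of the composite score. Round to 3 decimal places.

Var(R+P) = 20.7² + 18² + 2·[20.7·18·0.70] = 752.49 + 521.64 = 1274.13.
Under uncorrelated errors the observed covariances equal the true-score covariances, so only the own-variance terms attenuate.
True-score variance = [20.7²·0.85 + 18²·0.89] + 521.64 = 652.576 + 521.64 = 1174.22.
Reliability = 1174.22 / 1274.13 = 0.922.

0.922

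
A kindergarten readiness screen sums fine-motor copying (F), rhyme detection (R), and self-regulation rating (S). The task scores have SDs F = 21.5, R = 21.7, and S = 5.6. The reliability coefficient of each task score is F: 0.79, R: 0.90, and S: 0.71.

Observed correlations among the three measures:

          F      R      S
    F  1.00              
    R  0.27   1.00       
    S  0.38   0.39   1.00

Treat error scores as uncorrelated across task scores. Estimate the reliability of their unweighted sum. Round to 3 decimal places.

0.891

Var(F+R+S) = 21.5² + 21.7² + 5.6² + 2·[21.5·21.7·0.27 + 21.5·5.6·0.38 + 21.7·5.6·0.39] = 964.5 + 438.227 = 1402.73.
Because errors are independent across components, Cov(Tᵢ,Tⱼ) = Cov(Xᵢ,Xⱼ); the off-diagonal part of the true-score variance is the same as above.
True-score variance = [21.5²·0.79 + 21.7²·0.90 + 5.6²·0.71] + 438.227 = 811.244 + 438.227 = 1249.47.
Reliability = 1249.47 / 1402.73 = 0.891.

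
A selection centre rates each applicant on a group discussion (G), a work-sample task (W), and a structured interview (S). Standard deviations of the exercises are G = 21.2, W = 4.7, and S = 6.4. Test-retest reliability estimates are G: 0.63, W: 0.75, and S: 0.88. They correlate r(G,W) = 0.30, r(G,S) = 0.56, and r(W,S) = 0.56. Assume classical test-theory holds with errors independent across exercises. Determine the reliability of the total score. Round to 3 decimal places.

Var(G+W+S) = 21.2² + 4.7² + 6.4² + 2·[21.2·4.7·0.30 + 21.2·6.4·0.56 + 4.7·6.4·0.56] = 512.49 + 245.435 = 757.925.
With uncorrelated errors the cross-covariances are all true-score covariance, so they carry over unchanged; only the diagonal terms shrink to ρᵢσᵢ².
True-score variance = [21.2²·0.63 + 4.7²·0.75 + 6.4²·0.88] + 245.435 = 335.76 + 245.435 = 581.195.
Reliability = 581.195 / 757.925 = 0.767.

0.767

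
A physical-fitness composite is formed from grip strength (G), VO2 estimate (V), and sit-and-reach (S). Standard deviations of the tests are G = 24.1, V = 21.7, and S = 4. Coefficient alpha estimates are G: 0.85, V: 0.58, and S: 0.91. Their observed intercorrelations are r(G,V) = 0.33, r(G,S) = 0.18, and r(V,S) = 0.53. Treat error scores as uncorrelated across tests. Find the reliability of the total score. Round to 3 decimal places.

Var(G+V+S) = 24.1² + 21.7² + 4² + 2·[24.1·21.7·0.33 + 24.1·4·0.18 + 21.7·4·0.53] = 1067.7 + 471.872 = 1539.57.
Under uncorrelated errors the observed covariances equal the true-score covariances, so only the own-variance terms attenuate.
True-score variance = [24.1²·0.85 + 21.7²·0.58 + 4²·0.91] + 471.872 = 781.365 + 471.872 = 1253.24.
Reliability = 1253.24 / 1539.57 = 0.814.

0.814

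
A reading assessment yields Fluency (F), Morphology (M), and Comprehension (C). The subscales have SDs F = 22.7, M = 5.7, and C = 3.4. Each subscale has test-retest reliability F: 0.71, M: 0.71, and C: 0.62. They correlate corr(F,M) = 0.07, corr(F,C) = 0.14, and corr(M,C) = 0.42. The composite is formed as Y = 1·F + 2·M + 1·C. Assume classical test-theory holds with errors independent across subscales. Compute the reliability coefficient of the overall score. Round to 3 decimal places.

Var(Y) = 22.7² + 2²·5.7² + 3.4² + 2·[2·22.7·5.7·0.07 + 22.7·3.4·0.14 + 2·5.7·3.4·0.42] = 656.81 + 90.398 = 747.208.
With uncorrelated errors the cross-covariances are all true-score covariance, so they carry over unchanged; only the diagonal terms shrink to ρᵢσᵢ².
True-score variance = [22.7²·0.71 + 2²·5.7²·0.71 + 3.4²·0.62] + 90.398 = 465.295 + 90.398 = 555.693.
Reliability = 555.693 / 747.208 = 0.744.

0.744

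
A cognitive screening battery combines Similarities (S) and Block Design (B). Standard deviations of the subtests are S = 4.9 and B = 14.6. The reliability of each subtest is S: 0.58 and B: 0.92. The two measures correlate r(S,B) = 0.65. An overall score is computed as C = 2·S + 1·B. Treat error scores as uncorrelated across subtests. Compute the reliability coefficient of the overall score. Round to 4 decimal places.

Var(C) = 2²·4.9² + 14.6² + 2·[2·4.9·14.6·0.65] = 309.2 + 186.004 = 495.204.
Because errors are independent across components, Cov(Tᵢ,Tⱼ) = Cov(Xᵢ,Xⱼ); the off-diagonal part of the true-score variance is the same as above.
True-score variance = [2²·4.9²·0.58 + 14.6²·0.92] + 186.004 = 251.81 + 186.004 = 437.814.
Reliability = 437.814 / 495.204 = 0.8841.

0.8841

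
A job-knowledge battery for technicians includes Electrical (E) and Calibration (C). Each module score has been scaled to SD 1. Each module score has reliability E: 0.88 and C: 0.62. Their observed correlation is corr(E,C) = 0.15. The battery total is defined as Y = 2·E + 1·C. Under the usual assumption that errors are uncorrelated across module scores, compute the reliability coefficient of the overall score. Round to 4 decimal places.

0.8464

Var(Y) = 2² + 1 + 2·[2·0.15] = 5 + 0.6 = 5.6.
With uncorrelated errors the cross-covariances are all true-score covariance, so they carry over unchanged; only the diagonal terms shrink to ρᵢσᵢ².
True-score variance = [2²·0.88 + 0.62] + 0.6 = 4.14 + 0.6 = 4.74.
Reliability = 4.74 / 5.6 = 0.8464.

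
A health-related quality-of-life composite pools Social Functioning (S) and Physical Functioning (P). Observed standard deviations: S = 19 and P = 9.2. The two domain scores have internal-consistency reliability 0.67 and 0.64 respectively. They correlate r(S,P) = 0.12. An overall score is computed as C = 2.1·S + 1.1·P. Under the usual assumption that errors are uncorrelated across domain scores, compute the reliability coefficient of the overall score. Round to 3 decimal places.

0.686

Var(C) = 2.1²·19² + 1.1²·9.2² + 2·[2.31·19·9.2·0.12] = 1694.42 + 96.9091 = 1791.33.
With uncorrelated errors the cross-covariances are all true-score covariance, so they carry over unchanged; only the diagonal terms shrink to ρᵢσᵢ².
True-score variance = [2.1²·19²·0.67 + 1.1²·9.2²·0.64] + 96.9091 = 1132.19 + 96.9091 = 1229.1.
Reliability = 1229.1 / 1791.33 = 0.686.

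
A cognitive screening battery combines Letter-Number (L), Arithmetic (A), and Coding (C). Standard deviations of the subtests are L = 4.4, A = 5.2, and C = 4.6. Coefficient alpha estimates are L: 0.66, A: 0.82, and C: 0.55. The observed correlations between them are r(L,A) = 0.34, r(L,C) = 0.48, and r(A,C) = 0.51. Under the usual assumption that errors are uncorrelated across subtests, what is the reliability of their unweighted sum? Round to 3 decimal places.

0.835

Var(L+A+C) = 4.4² + 5.2² + 4.6² + 2·[4.4·5.2·0.34 + 4.4·4.6·0.48 + 5.2·4.6·0.51] = 67.56 + 59.3872 = 126.947.
Because errors are independent across components, Cov(Tᵢ,Tⱼ) = Cov(Xᵢ,Xⱼ); the off-diagonal part of the true-score variance is the same as above.
True-score variance = [4.4²·0.66 + 5.2²·0.82 + 4.6²·0.55] + 59.3872 = 46.5884 + 59.3872 = 105.976.
Reliability = 105.976 / 126.947 = 0.835.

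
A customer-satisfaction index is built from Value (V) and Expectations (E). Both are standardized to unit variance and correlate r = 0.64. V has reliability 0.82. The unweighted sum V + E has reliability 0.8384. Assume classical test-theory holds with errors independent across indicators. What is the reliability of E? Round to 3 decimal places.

0.650

Var(V+E) = 2 + 2·0.64 = 3.280.
True-score variance = ρ_V + ρ_E + 2·0.64, so 0.8384 = (0.82 + ρ_E + 1.28) / 3.280.
ρ_E = 0.8384·3.280 − 0.82 − 1.28 = 0.650.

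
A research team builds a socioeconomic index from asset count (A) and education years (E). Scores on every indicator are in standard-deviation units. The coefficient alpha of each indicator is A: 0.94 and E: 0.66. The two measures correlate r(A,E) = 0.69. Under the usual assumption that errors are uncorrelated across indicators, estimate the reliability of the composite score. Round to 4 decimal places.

Var(A+E) = 2 + 2·[0.69] = 2 + 1.38 = 3.38.
Under uncorrelated errors the observed covariances equal the true-score covariances, so only the own-variance terms attenuate.
True-score variance = [0.94 + 0.66] + 1.38 = 1.6 + 1.38 = 2.98.
Reliability = 2.98 / 3.38 = 0.8817.

0.8817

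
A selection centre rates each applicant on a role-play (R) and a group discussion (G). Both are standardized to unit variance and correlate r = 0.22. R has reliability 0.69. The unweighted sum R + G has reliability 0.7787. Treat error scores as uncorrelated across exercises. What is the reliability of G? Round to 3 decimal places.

0.770

Var(R+G) = 2 + 2·0.22 = 2.440.
True-score variance = ρ_R + ρ_G + 2·0.22, so 0.7787 = (0.69 + ρ_G + 0.44) / 2.440.
ρ_G = 0.7787·2.440 − 0.69 − 0.44 = 0.770.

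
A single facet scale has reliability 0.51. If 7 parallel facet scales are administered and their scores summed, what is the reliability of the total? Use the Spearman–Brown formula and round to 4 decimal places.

ρ_k = kρ / (1 + (k−1)ρ) = 7·0.51 / (1 + 6·0.51) = 3.570 / 4.060 = 0.8793.

0.8793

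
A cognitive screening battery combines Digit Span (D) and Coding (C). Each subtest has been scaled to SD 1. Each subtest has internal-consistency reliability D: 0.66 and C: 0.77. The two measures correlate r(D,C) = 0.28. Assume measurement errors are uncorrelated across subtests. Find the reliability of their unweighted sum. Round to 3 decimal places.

Var(D+C) = 2 + 2·[0.28] = 2 + 0.56 = 2.56.
Because errors are independent across components, Cov(Tᵢ,Tⱼ) = Cov(Xᵢ,Xⱼ); the off-diagonal part of the true-score variance is the same as above.
True-score variance = [0.66 + 0.77] + 0.56 = 1.43 + 0.56 = 1.99.
Reliability = 1.99 / 2.56 = 0.777.

0.777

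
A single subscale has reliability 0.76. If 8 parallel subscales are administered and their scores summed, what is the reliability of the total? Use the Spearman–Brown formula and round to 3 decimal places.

ρ_k = kρ / (1 + (k−1)ρ) = 8·0.76 / (1 + 7·0.76) = 6.080 / 6.320 = 0.962.

0.962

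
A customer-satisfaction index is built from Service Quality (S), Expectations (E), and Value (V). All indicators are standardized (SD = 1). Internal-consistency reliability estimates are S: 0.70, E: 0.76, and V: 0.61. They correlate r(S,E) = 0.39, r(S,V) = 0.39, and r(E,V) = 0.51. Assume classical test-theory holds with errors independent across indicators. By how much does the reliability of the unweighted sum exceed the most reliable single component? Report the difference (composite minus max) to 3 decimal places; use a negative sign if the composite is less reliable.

0.073

Var(sum) = 3 + 2.58 = 5.58; true-score variance = 2.07 + 2.58 = 4.65; composite reliability = 0.8333.
Max component reliability = 0.7600.
Difference = 0.8333 − 0.7600 = 0.073.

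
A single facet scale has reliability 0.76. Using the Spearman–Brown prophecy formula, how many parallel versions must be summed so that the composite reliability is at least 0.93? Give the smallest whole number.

k ≥ ρ*(1−ρ₁)/(ρ₁(1−ρ*)) = 0.93·0.24 / (0.76·0.07) = 4.195.
Smallest integer k = 5.

5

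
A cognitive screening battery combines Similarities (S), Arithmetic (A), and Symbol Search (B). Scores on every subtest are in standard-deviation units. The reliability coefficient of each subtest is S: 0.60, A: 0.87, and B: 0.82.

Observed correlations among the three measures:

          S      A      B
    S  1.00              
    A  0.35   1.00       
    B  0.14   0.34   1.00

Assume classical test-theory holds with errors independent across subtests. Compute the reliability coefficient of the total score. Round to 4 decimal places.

0.8476

Var(S+A+B) = 3 + 2·[0.35 + 0.14 + 0.34] = 3 + 1.66 = 4.66.
Under uncorrelated errors the observed covariances equal the true-score covariances, so only the own-variance terms attenuate.
True-score variance = [0.60 + 0.87 + 0.82] + 1.66 = 2.29 + 1.66 = 3.95.
Reliability = 3.95 / 4.66 = 0.8476.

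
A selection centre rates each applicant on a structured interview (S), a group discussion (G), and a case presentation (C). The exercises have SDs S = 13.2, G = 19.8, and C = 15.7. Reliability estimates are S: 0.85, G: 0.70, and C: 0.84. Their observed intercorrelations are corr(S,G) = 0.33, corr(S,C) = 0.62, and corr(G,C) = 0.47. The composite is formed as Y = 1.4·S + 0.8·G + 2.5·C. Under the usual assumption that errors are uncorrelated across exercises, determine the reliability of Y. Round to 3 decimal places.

0.902

Var(Y) = 1.4²·13.2² + 0.8²·19.8² + 2.5²·15.7² + 2·[1.12·13.2·19.8·0.33 + 3.5·13.2·15.7·0.62 + 2·19.8·15.7·0.47] = 2132.98 + 1677.04 = 3810.01.
Under uncorrelated errors the observed covariances equal the true-score covariances, so only the own-variance terms attenuate.
True-score variance = [1.4²·13.2²·0.85 + 0.8²·19.8²·0.70 + 2.5²·15.7²·0.84] + 1677.04 = 1759.99 + 1677.04 = 3437.03.
Reliability = 3437.03 / 3810.01 = 0.902.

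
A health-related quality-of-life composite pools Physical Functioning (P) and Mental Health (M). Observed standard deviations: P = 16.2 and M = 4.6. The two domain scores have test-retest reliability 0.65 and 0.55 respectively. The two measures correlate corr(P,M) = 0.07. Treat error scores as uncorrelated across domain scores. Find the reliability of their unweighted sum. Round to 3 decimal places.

0.655

Var(P+M) = 16.2² + 4.6² + 2·[16.2·4.6·0.07] = 283.6 + 10.4328 = 294.033.
With uncorrelated errors the cross-covariances are all true-score covariance, so they carry over unchanged; only the diagonal terms shrink to ρᵢσᵢ².
True-score variance = [16.2²·0.65 + 4.6²·0.55] + 10.4328 = 182.224 + 10.4328 = 192.657.
Reliability = 192.657 / 294.033 = 0.655.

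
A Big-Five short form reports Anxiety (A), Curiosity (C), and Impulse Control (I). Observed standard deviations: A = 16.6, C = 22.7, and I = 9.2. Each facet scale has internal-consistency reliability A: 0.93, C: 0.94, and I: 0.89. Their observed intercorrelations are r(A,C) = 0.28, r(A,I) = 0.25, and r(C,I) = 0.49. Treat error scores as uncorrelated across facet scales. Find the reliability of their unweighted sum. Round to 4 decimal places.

Var(A+C+I) = 16.6² + 22.7² + 9.2² + 2·[16.6·22.7·0.28 + 16.6·9.2·0.25 + 22.7·9.2·0.49] = 875.49 + 492.042 = 1367.53.
Under uncorrelated errors the observed covariances equal the true-score covariances, so only the own-variance terms attenuate.
True-score variance = [16.6²·0.93 + 22.7²·0.94 + 9.2²·0.89] + 492.042 = 815.973 + 492.042 = 1308.02.
Reliability = 1308.02 / 1367.53 = 0.9565.

0.9565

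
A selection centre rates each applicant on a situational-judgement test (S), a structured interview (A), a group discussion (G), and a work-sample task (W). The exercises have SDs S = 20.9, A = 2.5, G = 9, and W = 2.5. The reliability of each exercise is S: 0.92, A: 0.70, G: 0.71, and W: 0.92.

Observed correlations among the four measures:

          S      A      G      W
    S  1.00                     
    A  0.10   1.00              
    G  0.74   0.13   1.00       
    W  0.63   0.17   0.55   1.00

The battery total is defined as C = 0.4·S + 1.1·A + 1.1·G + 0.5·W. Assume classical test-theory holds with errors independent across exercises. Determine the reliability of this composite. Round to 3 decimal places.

Var(C) = 0.4²·20.9² + 1.1²·2.5² + 1.1²·9² + 0.5²·2.5² + 2·[0.44·20.9·2.5·0.10 + 0.44·20.9·9·0.74 + 0.2·20.9·2.5·0.63 + 1.21·2.5·9·0.13 + 0.55·2.5·2.5·0.17 + 0.55·9·2.5·0.55] = 177.025 + 162.115 = 339.14.
Because errors are independent across components, Cov(Tᵢ,Tⱼ) = Cov(Xᵢ,Xⱼ); the off-diagonal part of the true-score variance is the same as above.
True-score variance = [0.4²·20.9²·0.92 + 1.1²·2.5²·0.70 + 1.1²·9²·0.71 + 0.5²·2.5²·0.92] + 162.115 = 140.617 + 162.115 = 302.732.
Reliability = 302.732 / 339.14 = 0.893.

0.893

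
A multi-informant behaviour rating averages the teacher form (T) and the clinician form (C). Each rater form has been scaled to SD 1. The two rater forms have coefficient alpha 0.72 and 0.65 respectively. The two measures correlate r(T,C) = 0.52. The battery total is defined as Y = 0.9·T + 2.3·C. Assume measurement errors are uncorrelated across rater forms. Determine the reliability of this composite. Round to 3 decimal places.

Var(Y) = 0.9² + 2.3² + 2·[2.07·0.52] = 6.1 + 2.1528 = 8.2528.
With uncorrelated errors the cross-covariances are all true-score covariance, so they carry over unchanged; only the diagonal terms shrink to ρᵢσᵢ².
True-score variance = [0.9²·0.72 + 2.3²·0.65] + 2.1528 = 4.0217 + 2.1528 = 6.1745.
Reliability = 6.1745 / 8.2528 = 0.748.

0.748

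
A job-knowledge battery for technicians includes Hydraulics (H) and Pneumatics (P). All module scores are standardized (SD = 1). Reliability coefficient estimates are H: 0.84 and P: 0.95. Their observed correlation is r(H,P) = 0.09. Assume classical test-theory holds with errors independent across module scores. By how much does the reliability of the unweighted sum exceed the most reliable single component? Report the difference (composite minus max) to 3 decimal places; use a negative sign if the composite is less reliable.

-0.046

Var(sum) = 2 + 0.18 = 2.18; true-score variance = 1.79 + 0.18 = 1.97; composite reliability = 0.9037.
Max component reliability = 0.9500.
Difference = 0.9037 − 0.9500 = -0.046.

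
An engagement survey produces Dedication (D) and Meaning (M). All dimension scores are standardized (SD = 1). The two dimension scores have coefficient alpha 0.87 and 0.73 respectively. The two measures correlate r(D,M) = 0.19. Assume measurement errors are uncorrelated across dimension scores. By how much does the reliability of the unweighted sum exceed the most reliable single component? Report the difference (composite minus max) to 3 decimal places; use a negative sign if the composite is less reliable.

-0.038

Var(sum) = 2 + 0.38 = 2.38; true-score variance = 1.6 + 0.38 = 1.98; composite reliability = 0.8319.
Max component reliability = 0.8700.
Difference = 0.8319 − 0.8700 = -0.038.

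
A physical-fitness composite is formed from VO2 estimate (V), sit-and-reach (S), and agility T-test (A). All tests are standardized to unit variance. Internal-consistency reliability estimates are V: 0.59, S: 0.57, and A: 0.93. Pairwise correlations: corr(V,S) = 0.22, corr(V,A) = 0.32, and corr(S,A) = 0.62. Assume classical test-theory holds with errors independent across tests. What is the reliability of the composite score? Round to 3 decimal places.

0.829

Var(V+S+A) = 3 + 2·[0.22 + 0.32 + 0.62] = 3 + 2.32 = 5.32.
Because errors are independent across components, Cov(Tᵢ,Tⱼ) = Cov(Xᵢ,Xⱼ); the off-diagonal part of the true-score variance is the same as above.
True-score variance = [0.59 + 0.57 + 0.93] + 2.32 = 2.09 + 2.32 = 4.41.
Reliability = 4.41 / 5.32 = 0.829.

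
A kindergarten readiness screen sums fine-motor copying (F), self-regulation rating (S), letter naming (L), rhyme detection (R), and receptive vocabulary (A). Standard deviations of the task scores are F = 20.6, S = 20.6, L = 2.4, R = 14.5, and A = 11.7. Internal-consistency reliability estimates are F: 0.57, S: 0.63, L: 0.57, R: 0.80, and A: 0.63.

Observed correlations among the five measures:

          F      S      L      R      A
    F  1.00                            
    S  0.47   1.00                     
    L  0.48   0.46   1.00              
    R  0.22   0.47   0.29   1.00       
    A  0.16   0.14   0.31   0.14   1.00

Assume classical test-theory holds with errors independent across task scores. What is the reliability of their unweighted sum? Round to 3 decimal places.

Var(F+S+L+R+A) = 20.6² + 20.6² + 2.4² + 14.5² + 11.7² + 2·[20.6·20.6·0.47 + 20.6·2.4·0.48 + 20.6·14.5·0.22 + 20.6·11.7·0.16 + 20.6·2.4·0.46 + 20.6·14.5·0.47 + 20.6·11.7·0.14 + 2.4·14.5·0.29 + 2.4·11.7·0.31 + 14.5·11.7·0.14] = 1201.62 + 1133.76 = 2335.38.
Because errors are independent across components, Cov(Tᵢ,Tⱼ) = Cov(Xᵢ,Xⱼ); the off-diagonal part of the true-score variance is the same as above.
True-score variance = [20.6²·0.57 + 20.6²·0.63 + 2.4²·0.57 + 14.5²·0.80 + 11.7²·0.63] + 1133.76 = 766.956 + 1133.76 = 1900.72.
Reliability = 1900.72 / 2335.38 = 0.814.

0.814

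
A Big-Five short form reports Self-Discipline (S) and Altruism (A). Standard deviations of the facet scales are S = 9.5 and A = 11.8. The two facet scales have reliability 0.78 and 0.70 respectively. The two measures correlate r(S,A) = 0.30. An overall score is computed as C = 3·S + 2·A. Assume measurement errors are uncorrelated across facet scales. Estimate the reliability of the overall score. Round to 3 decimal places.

Var(C) = 3²·9.5² + 2²·11.8² + 2·[6·9.5·11.8·0.30] = 1369.21 + 403.56 = 1772.77.
With uncorrelated errors the cross-covariances are all true-score covariance, so they carry over unchanged; only the diagonal terms shrink to ρᵢσᵢ².
True-score variance = [3²·9.5²·0.78 + 2²·11.8²·0.70] + 403.56 = 1023.43 + 403.56 = 1426.99.
Reliability = 1426.99 / 1772.77 = 0.805.

0.805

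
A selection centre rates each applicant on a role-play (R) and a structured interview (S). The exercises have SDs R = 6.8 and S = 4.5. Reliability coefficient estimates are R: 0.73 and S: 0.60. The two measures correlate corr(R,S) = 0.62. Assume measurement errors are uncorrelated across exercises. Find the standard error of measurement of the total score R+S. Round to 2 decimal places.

Var(total) = 66.49 + 37.944 = 104.434.
True-score variance = 45.9052 + 37.944 = 83.8492, so reliability = 0.8029.
Error variance = 104.434 − 83.8492 = 20.5848; SEM = √20.5848 = 4.54.

4.54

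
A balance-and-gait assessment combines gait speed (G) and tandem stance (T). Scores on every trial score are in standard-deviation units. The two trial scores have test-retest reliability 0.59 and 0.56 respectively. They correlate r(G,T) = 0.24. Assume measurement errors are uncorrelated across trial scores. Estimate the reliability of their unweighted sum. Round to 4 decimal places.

0.6573

Var(G+T) = 2 + 2·[0.24] = 2 + 0.48 = 2.48.
Under uncorrelated errors the observed covariances equal the true-score covariances, so only the own-variance terms attenuate.
True-score variance = [0.59 + 0.56] + 0.48 = 1.15 + 0.48 = 1.63.
Reliability = 1.63 / 2.48 = 0.6573.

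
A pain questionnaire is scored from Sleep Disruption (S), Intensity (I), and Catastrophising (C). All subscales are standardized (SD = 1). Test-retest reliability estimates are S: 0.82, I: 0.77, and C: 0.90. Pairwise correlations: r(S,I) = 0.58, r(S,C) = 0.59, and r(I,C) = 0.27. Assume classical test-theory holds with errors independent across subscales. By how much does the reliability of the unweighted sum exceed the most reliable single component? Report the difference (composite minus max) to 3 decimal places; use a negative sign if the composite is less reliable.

0.013

Var(sum) = 3 + 2.88 = 5.88; true-score variance = 2.49 + 2.88 = 5.37; composite reliability = 0.9133.
Max component reliability = 0.9000.
Difference = 0.9133 − 0.9000 = 0.013.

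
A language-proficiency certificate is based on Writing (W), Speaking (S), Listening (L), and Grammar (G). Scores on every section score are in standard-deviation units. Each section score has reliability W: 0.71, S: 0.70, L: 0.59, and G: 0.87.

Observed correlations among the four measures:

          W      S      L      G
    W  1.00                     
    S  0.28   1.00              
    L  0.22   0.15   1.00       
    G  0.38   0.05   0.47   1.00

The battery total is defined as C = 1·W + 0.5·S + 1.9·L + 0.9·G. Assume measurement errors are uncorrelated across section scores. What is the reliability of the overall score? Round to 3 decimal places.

Var(C) = 1 + 0.5² + 1.9² + 0.9² + 2·[0.5·0.28 + 1.9·0.22 + 0.9·0.38 + 0.95·0.15 + 0.45·0.05 + 1.71·0.47] = 5.67 + 3.7374 = 9.4074.
Because errors are independent across components, Cov(Tᵢ,Tⱼ) = Cov(Xᵢ,Xⱼ); the off-diagonal part of the true-score variance is the same as above.
True-score variance = [0.71 + 0.5²·0.70 + 1.9²·0.59 + 0.9²·0.87] + 3.7374 = 3.7196 + 3.7374 = 7.457.
Reliability = 7.457 / 9.4074 = 0.793.

0.793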